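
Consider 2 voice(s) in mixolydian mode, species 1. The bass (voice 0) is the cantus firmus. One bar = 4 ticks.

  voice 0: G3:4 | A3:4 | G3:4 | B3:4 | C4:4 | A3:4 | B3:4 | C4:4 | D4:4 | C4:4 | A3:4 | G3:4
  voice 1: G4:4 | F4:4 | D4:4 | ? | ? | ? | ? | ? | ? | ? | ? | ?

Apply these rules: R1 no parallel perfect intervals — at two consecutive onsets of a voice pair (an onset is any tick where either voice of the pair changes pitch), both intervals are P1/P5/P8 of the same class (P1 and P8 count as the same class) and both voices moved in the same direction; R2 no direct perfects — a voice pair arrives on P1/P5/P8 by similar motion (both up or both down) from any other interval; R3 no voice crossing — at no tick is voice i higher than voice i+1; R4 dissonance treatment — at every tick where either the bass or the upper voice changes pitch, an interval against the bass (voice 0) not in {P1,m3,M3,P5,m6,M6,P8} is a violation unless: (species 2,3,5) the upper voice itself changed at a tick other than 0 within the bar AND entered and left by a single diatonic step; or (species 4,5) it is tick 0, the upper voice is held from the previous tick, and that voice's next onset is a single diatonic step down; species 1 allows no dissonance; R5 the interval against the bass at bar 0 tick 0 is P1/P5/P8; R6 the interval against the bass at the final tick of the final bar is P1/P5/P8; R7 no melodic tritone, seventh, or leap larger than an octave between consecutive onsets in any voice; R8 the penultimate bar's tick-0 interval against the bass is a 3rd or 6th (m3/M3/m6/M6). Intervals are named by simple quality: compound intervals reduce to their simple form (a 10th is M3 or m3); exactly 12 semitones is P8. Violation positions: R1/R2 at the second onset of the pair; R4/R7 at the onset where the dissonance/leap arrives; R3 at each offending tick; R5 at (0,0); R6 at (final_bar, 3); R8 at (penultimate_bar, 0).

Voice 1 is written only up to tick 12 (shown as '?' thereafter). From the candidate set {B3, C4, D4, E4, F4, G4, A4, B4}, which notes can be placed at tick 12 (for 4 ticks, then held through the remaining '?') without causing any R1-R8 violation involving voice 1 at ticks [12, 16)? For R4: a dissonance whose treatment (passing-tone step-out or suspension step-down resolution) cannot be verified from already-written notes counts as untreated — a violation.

B3: legal
C4: violates R4
D4: legal
E4: violates R4
F4: violates R4
G4: legal
A4: violates R4
B4: violates R2

{B3, D4, G4}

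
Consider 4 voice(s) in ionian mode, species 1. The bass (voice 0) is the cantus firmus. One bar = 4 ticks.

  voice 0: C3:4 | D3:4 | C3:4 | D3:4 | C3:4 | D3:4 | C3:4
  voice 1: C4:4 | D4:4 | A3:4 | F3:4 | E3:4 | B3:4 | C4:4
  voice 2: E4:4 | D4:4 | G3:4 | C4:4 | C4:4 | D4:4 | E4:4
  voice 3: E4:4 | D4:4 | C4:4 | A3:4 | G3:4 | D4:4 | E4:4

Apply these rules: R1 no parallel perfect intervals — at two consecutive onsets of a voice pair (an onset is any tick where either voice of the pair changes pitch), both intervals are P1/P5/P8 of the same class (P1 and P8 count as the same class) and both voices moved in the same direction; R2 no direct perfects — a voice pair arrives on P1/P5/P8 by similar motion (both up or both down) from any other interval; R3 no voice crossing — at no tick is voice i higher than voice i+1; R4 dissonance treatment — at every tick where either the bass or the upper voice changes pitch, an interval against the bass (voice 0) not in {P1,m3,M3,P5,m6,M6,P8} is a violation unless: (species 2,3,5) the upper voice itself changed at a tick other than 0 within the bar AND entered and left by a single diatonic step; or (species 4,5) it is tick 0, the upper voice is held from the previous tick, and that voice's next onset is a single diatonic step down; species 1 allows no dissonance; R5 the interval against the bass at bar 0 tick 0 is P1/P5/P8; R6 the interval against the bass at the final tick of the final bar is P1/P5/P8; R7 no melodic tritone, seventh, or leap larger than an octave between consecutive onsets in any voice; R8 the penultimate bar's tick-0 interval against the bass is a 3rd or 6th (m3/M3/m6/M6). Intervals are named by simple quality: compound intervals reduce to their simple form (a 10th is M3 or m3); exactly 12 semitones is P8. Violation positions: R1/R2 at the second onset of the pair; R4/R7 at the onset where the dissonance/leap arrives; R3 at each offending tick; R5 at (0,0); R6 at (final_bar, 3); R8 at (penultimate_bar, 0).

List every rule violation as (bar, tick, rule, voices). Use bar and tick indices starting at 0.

bar 0: v0=C3 v1=C4 v2=E4 v3=E4 downbeat M3
bar 1: v0=D3 v1=D4 v2=D4 v3=D4 downbeat P8
bar 2: v0=C3 v1=A3 v2=G3 v3=C4 downbeat P8
bar 3: v0=D3 v1=F3 v2=C4 v3=A3 downbeat P5
bar 4: v0=C3 v1=E3 v2=C4 v3=G3 downbeat P5
bar 5: v0=D3 v1=B3 v2=D4 v3=D4 downbeat P8
bar 6: v0=C3 v1=C4 v2=E4 v3=E4 downbeat M3
  -> R5 @ bar 0 tick 0 v(0, 2): opens on M3
  -> R5 @ bar 0 tick 0 v(0, 3): opens on M3
  -> R1 @ bar 1 tick 0 v(0, 1): C3/C4 P8 -> D3/D4 P8 similar
  -> R1 @ bar 1 tick 0 v(2, 3): E4/E4 P1 -> D4/D4 P1 similar
  -> R1 @ bar 2 tick 0 v(0, 3): D3/D4 P8 -> C3/C4 P8 similar
  -> R2 @ bar 2 tick 0 v(0, 2): D3/D4 P8 -> C3/G3 P5 similar
  -> R3 @ bar 2 tick 0 v(1, 2): A3 above G3
  -> R3 @ bar 2 tick 1 v(1, 2): A3 above G3
  -> R3 @ bar 2 tick 2 v(1, 2): A3 above G3
  -> R3 @ bar 2 tick 3 v(1, 2): A3 above G3
  -> R3 @ bar 3 tick 0 v(2, 3): C4 above A3
  -> R4 @ bar 3 tick 0 v(0, 2): D3/C4 m7 untreated
  -> R3 @ bar 3 tick 1 v(2, 3): C4 above A3
  -> R3 @ bar 3 tick 2 v(2, 3): C4 above A3
  -> R3 @ bar 3 tick 3 v(2, 3): C4 above A3
  -> R1 @ bar 4 tick 0 v(0, 3): D3/A3 P5 -> C3/G3 P5 similar
  -> R3 @ bar 4 tick 0 v(2, 3): C4 above G3
  -> R3 @ bar 4 tick 1 v(2, 3): C4 above G3
  -> R3 @ bar 4 tick 2 v(2, 3): C4 above G3
  -> R3 @ bar 4 tick 3 v(2, 3): C4 above G3
  -> R1 @ bar 5 tick 0 v(0, 2): C3/C4 P8 -> D3/D4 P8 similar
  -> R2 @ bar 5 tick 0 v(0, 3): C3/G3 P5 -> D3/D4 P8 similar
  -> R2 @ bar 5 tick 0 v(2, 3): C4/G3 P4 -> D4/D4 P1 similar
  -> R8 @ bar 5 tick 0 v(0, 2): penult P8 not 3rd/6th
  -> R8 @ bar 5 tick 0 v(0, 3): penult P8 not 3rd/6th
  -> R1 @ bar 6 tick 0 v(2, 3): D4/D4 P1 -> E4/E4 P1 similar
  -> R6 @ bar 6 tick 3 v(0, 2): closes on M3
  -> R6 @ bar 6 tick 3 v(0, 3): closes on M3

(0, 0, R5, (0, 2))
(0, 0, R5, (0, 3))
(1, 0, R1, (0, 1))
(1, 0, R1, (2, 3))
(2, 0, R1, (0, 3))
(2, 0, R2, (0, 2))
(2, 0, R3, (1, 2))
(2, 1, R3, (1, 2))
(2, 2, R3, (1, 2))
(2, 3, R3, (1, 2))
(3, 0, R3, (2, 3))
(3, 0, R4, (0, 2))
(3, 1, R3, (2, 3))
(3, 2, R3, (2, 3))
(3, 3, R3, (2, 3))
(4, 0, R1, (0, 3))
(4, 0, R3, (2, 3))
(4, 1, R3, (2, 3))
(4, 2, R3, (2, 3))
(4, 3, R3, (2, 3))
(5, 0, R1, (0, 2))
(5, 0, R2, (0, 3))
(5, 0, R2, (2, 3))
(5, 0, R8, (0, 2))
(5, 0, R8, (0, 3))
(6, 0, R1, (2, 3))
(6, 3, R6, (0, 2))
(6, 3, R6, (0, 3))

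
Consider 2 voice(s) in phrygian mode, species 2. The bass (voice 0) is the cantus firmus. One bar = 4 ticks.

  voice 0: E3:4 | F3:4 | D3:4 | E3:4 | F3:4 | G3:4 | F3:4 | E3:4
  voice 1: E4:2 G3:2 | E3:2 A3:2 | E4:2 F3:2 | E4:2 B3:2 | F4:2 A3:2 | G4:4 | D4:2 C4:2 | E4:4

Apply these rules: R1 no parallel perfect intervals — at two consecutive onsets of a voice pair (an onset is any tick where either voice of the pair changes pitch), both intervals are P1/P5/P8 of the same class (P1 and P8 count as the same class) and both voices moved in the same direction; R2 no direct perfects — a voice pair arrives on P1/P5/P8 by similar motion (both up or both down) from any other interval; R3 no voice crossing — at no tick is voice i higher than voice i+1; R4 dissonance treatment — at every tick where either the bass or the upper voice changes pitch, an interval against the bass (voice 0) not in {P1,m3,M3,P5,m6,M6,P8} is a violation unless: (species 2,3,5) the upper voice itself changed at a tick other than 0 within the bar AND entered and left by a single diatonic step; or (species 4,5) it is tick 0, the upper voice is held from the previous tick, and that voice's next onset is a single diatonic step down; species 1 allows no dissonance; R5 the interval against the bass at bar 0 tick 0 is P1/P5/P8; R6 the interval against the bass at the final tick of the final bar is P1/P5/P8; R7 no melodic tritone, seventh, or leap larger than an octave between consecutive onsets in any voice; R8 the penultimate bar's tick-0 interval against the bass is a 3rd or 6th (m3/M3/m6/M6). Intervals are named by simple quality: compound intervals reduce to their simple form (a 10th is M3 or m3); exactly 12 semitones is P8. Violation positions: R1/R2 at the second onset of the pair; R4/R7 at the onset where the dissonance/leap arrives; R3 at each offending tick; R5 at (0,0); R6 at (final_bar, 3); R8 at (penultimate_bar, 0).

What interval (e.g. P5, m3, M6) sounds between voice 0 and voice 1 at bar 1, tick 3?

M3

voice 0=F3 voice 1=A3 -> M3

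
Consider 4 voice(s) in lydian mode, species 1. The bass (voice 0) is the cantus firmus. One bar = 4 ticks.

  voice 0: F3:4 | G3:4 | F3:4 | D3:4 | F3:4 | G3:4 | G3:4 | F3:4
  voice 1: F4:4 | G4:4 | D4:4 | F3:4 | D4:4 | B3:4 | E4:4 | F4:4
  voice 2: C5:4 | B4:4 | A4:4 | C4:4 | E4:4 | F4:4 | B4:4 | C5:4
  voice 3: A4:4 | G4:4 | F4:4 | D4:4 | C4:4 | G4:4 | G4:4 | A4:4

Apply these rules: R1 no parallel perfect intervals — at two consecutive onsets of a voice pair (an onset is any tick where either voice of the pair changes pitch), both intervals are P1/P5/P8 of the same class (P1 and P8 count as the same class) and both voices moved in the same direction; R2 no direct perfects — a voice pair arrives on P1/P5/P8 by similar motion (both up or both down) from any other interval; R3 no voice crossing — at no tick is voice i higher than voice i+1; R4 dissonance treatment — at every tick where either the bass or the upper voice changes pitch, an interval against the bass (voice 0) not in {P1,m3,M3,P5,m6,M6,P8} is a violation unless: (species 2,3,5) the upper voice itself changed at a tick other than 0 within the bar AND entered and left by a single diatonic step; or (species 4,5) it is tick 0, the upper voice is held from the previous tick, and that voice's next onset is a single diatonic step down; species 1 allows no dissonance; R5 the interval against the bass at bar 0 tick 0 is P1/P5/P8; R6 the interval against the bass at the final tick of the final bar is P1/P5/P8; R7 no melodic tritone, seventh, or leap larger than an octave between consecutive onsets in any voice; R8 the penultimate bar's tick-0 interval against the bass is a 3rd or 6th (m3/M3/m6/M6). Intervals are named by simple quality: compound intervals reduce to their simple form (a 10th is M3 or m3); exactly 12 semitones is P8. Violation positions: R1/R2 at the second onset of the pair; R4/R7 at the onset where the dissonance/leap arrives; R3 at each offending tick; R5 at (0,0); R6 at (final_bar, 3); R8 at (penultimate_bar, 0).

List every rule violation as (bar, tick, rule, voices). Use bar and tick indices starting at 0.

(0, 0, R3, (2, 3))
(0, 0, R5, (0, 3))
(0, 1, R3, (2, 3))
(0, 2, R3, (2, 3))
(0, 3, R3, (2, 3))
(1, 0, R1, (0, 1))
(1, 0, R3, (2, 3))
(1, 1, R3, (2, 3))
(1, 2, R3, (2, 3))
(1, 3, R3, (2, 3))
(2, 0, R1, (0, 3))
(2, 0, R2, (1, 2))
(2, 0, R3, (2, 3))
(2, 1, R3, (2, 3))
(2, 2, R3, (2, 3))
(2, 3, R3, (2, 3))
(3, 0, R1, (0, 3))
(3, 0, R1, (1, 2))
(3, 0, R4, (0, 2))
(4, 0, R3, (2, 3))
(4, 0, R4, (0, 2))
(4, 1, R3, (2, 3))
(4, 2, R3, (2, 3))
(4, 3, R3, (2, 3))
(5, 0, R2, (0, 3))
(5, 0, R4, (0, 2))
(6, 0, R2, (1, 2))
(6, 0, R3, (2, 3))
(6, 0, R7, (2,))
(6, 0, R8, (0, 3))
(6, 1, R3, (2, 3))
(6, 2, R3, (2, 3))
(6, 3, R3, (2, 3))
(7, 0, R1, (1, 2))
(7, 0, R3, (2, 3))
(7, 1, R3, (2, 3))
(7, 2, R3, (2, 3))
(7, 3, R3, (2, 3))
(7, 3, R6, (0, 3))

bar 0: v0=F3 v1=F4 v2=C5 v3=A4 downbeat M3
bar 1: v0=G3 v1=G4 v2=B4 v3=G4 downbeat P8
bar 2: v0=F3 v1=D4 v2=A4 v3=F4 downbeat P8
bar 3: v0=D3 v1=F3 v2=C4 v3=D4 downbeat P8
bar 4: v0=F3 v1=D4 v2=E4 v3=C4 downbeat P5
bar 5: v0=G3 v1=B3 v2=F4 v3=G4 downbeat P8
bar 6: v0=G3 v1=E4 v2=B4 v3=G4 downbeat P8
bar 7: v0=F3 v1=F4 v2=C5 v3=A4 downbeat M3
  -> R3 @ bar 0 tick 0 v(2, 3): C5 above A4
  -> R5 @ bar 0 tick 0 v(0, 3): opens on M3
  -> R3 @ bar 0 tick 1 v(2, 3): C5 above A4
  -> R3 @ bar 0 tick 2 v(2, 3): C5 above A4
  -> R3 @ bar 0 tick 3 v(2, 3): C5 above A4
  -> R1 @ bar 1 tick 0 v(0, 1): F3/F4 P8 -> G3/G4 P8 similar
  -> R3 @ bar 1 tick 0 v(2, 3): B4 above G4
  -> R3 @ bar 1 tick 1 v(2, 3): B4 above G4
  -> R3 @ bar 1 tick 2 v(2, 3): B4 above G4
  -> R3 @ bar 1 tick 3 v(2, 3): B4 above G4
  -> R1 @ bar 2 tick 0 v(0, 3): G3/G4 P8 -> F3/F4 P8 similar
  -> R2 @ bar 2 tick 0 v(1, 2): G4/B4 M3 -> D4/A4 P5 similar
  -> R3 @ bar 2 tick 0 v(2, 3): A4 above F4
  -> R3 @ bar 2 tick 1 v(2, 3): A4 above F4
  -> R3 @ bar 2 tick 2 v(2, 3): A4 above F4
  -> R3 @ bar 2 tick 3 v(2, 3): A4 above F4
  -> R1 @ bar 3 tick 0 v(0, 3): F3/F4 P8 -> D3/D4 P8 similar
  -> R1 @ bar 3 tick 0 v(1, 2): D4/A4 P5 -> F3/C4 P5 similar
  -> R4 @ bar 3 tick 0 v(0, 2): D3/C4 m7 untreated
  -> R3 @ bar 4 tick 0 v(2, 3): E4 above C4
  -> R4 @ bar 4 tick 0 v(0, 2): F3/E4 M7 untreated
  -> R3 @ bar 4 tick 1 v(2, 3): E4 above C4
  -> R3 @ bar 4 tick 2 v(2, 3): E4 above C4
  -> R3 @ bar 4 tick 3 v(2, 3): E4 above C4
  -> R2 @ bar 5 tick 0 v(0, 3): F3/C4 P5 -> G3/G4 P8 similar
  -> R4 @ bar 5 tick 0 v(0, 2): G3/F4 m7 untreated
  -> R2 @ bar 6 tick 0 v(1, 2): B3/F4 TT -> E4/B4 P5 similar
  -> R3 @ bar 6 tick 0 v(2, 3): B4 above G4
  -> R7 @ bar 6 tick 0 v(2,): F4->B4 leap 6st
  -> R8 @ bar 6 tick 0 v(0, 3): penult P8 not 3rd/6th
  -> R3 @ bar 6 tick 1 v(2, 3): B4 above G4
  -> R3 @ bar 6 tick 2 v(2, 3): B4 above G4
  -> R3 @ bar 6 tick 3 v(2, 3): B4 above G4
  -> R1 @ bar 7 tick 0 v(1, 2): E4/B4 P5 -> F4/C5 P5 similar
  -> R3 @ bar 7 tick 0 v(2, 3): C5 above A4
  -> R3 @ bar 7 tick 1 v(2, 3): C5 above A4
  -> R3 @ bar 7 tick 2 v(2, 3): C5 above A4
  -> R3 @ bar 7 tick 3 v(2, 3): C5 above A4
  -> R6 @ bar 7 tick 3 v(0, 3): closes on M3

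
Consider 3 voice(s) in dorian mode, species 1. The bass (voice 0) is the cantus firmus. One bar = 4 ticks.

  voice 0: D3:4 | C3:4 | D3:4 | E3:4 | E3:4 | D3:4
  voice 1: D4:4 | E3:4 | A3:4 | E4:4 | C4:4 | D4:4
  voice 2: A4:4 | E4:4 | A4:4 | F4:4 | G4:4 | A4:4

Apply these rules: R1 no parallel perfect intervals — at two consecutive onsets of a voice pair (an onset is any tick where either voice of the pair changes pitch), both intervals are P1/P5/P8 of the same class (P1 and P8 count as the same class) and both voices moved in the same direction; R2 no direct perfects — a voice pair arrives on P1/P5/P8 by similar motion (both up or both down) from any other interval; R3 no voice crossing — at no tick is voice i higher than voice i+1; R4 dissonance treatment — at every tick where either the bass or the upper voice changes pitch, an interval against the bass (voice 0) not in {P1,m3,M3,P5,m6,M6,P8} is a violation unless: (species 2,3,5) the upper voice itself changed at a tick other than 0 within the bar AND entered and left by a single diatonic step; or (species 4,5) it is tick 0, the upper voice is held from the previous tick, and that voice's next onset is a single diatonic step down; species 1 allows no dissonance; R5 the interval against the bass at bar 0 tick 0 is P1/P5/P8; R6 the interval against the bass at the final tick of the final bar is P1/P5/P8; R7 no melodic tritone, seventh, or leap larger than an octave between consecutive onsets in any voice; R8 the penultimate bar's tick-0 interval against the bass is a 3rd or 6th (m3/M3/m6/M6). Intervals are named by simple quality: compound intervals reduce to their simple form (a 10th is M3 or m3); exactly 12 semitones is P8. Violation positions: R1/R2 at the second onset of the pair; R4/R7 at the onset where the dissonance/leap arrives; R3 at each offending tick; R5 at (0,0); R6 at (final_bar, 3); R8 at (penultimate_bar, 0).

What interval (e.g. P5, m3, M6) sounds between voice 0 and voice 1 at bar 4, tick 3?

voice 0=E3 voice 1=C4 -> m6

m6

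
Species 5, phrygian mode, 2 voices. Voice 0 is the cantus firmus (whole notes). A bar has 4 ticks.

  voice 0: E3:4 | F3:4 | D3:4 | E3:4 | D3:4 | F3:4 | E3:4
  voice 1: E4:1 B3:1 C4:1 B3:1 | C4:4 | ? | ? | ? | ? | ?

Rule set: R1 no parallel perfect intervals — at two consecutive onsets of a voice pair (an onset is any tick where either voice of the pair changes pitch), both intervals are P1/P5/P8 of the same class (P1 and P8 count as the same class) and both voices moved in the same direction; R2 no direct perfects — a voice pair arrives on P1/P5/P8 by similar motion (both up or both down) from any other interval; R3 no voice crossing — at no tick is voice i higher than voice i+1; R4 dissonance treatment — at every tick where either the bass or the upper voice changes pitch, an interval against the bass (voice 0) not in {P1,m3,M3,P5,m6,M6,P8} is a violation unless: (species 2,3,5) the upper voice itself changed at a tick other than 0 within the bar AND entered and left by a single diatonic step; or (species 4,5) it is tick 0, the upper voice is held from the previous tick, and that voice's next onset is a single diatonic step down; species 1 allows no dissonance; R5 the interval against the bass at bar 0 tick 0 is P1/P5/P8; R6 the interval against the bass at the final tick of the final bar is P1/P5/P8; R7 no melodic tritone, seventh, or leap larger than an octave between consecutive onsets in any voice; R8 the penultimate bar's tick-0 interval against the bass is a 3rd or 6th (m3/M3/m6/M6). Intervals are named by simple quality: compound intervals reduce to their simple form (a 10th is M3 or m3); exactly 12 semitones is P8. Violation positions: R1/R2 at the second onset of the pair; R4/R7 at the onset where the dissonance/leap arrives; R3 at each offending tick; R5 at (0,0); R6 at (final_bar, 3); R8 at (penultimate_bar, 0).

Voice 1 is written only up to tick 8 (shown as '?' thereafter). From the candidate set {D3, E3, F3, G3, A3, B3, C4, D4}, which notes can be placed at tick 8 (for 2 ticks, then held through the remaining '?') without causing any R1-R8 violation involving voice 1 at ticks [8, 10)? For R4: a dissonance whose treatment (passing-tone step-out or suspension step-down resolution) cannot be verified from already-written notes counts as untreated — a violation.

{B3, D4, F3}

D3: violates R2,R7
E3: violates R4
F3: legal
G3: violates R4
A3: violates R1
B3: legal
C4: violates R4
D4: legal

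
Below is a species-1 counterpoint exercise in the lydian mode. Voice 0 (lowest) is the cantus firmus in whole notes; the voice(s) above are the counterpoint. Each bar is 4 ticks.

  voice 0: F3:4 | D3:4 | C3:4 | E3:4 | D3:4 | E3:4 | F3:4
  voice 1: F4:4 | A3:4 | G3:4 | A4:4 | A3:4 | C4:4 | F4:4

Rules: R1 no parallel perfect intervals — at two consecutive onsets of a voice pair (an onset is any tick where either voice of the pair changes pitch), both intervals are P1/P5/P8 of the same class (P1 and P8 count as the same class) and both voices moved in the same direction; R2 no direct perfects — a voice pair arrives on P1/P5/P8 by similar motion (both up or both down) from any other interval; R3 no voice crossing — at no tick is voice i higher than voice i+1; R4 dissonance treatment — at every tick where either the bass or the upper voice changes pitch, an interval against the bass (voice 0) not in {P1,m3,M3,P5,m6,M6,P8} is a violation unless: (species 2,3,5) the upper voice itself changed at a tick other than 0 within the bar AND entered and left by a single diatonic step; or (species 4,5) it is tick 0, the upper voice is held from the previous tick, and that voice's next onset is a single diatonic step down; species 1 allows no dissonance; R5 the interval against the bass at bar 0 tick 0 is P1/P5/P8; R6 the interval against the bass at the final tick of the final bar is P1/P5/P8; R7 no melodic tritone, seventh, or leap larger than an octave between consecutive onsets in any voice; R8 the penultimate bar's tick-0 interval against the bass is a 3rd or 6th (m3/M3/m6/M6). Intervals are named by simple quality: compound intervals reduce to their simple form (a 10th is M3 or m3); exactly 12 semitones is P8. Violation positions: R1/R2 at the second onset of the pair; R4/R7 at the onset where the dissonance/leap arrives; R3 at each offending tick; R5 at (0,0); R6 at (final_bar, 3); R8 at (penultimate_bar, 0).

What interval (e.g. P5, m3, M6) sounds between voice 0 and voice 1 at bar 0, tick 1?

voice 0=F3 voice 1=F4 -> P8

P8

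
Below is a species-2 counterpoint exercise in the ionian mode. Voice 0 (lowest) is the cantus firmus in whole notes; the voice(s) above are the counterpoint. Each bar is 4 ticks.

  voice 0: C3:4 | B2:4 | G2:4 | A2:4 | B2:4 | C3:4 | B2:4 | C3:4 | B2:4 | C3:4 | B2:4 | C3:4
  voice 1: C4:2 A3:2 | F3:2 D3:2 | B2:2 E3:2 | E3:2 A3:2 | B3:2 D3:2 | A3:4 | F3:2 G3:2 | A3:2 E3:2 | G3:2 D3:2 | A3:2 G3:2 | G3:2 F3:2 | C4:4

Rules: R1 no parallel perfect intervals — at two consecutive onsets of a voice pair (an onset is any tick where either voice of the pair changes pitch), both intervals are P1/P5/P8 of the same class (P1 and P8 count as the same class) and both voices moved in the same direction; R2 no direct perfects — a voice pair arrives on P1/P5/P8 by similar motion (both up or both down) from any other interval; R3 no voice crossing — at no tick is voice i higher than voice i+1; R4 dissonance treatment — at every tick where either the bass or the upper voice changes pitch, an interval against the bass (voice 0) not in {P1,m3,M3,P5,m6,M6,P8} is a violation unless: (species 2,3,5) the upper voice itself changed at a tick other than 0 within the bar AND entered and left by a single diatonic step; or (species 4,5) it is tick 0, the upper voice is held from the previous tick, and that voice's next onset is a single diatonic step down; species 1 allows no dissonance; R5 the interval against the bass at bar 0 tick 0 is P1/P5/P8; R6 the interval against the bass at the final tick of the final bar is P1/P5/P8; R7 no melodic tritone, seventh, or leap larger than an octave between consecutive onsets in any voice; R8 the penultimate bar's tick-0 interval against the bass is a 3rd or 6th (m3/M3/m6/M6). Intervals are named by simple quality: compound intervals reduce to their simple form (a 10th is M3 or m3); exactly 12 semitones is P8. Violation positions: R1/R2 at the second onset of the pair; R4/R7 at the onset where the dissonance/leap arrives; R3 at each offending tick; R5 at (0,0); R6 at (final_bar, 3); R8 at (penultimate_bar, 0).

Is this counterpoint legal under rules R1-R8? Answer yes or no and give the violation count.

No (5 violations)

bar 0: v0=C3 v1=C4 (P8)
bar 1: v0=B2 v1=F3 (TT)
bar 2: v0=G2 v1=B2 (M3)
bar 3: v0=A2 v1=E3 (P5)
bar 4: v0=B2 v1=B3 (P8)
bar 5: v0=C3 v1=A3 (M6)
bar 6: v0=B2 v1=F3 (TT)
bar 7: v0=C3 v1=A3 (M6)
bar 8: v0=B2 v1=G3 (m6)
bar 9: v0=C3 v1=A3 (M6)
bar 10: v0=B2 v1=G3 (m6)
bar 11: v0=C3 v1=C4 (P8)
  R4 @ bar1.0: B2/F3 TT untreated
  R1 @ bar4.0: A2/A3 P8 -> B2/B3 P8 similar
  R4 @ bar6.0: B2/F3 TT untreated
  R4 @ bar10.2: B2/F3 TT untreated
  R2 @ bar11.0: B2/F3 TT -> C3/C4 P8 similar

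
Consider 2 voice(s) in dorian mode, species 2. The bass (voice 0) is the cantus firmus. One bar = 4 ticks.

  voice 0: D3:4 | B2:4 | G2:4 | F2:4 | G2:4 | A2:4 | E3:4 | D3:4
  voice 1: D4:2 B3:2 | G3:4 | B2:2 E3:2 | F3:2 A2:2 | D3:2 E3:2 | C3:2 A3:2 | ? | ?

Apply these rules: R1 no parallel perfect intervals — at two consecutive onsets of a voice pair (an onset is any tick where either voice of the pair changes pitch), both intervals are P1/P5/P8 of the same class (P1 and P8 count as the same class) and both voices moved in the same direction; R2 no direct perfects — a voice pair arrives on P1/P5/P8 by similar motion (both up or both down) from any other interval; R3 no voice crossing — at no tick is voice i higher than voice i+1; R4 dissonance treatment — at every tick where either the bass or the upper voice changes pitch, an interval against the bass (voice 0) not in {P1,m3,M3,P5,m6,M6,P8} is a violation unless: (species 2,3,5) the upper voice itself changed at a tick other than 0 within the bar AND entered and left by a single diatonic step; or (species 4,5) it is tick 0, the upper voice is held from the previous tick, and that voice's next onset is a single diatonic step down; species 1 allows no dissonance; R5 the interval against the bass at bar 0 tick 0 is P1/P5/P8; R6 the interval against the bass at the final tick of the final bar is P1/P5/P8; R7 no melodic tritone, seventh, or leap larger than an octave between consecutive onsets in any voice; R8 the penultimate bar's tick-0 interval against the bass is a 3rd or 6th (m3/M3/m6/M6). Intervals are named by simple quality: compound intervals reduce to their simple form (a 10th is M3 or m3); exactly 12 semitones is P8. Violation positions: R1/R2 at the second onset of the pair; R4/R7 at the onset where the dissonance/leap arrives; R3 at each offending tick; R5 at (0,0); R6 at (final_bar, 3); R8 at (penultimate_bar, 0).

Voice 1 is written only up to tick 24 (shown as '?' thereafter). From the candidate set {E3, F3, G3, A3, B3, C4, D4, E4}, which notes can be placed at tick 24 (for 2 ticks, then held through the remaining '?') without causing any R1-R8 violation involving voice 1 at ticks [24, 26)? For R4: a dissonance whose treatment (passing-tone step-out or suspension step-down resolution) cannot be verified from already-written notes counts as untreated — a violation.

E3: violates R8
F3: violates R4,R8
G3: legal
A3: violates R4,R8
B3: violates R2,R8
C4: legal
D4: violates R4,R8
E4: violates R1,R8

{C4, G3}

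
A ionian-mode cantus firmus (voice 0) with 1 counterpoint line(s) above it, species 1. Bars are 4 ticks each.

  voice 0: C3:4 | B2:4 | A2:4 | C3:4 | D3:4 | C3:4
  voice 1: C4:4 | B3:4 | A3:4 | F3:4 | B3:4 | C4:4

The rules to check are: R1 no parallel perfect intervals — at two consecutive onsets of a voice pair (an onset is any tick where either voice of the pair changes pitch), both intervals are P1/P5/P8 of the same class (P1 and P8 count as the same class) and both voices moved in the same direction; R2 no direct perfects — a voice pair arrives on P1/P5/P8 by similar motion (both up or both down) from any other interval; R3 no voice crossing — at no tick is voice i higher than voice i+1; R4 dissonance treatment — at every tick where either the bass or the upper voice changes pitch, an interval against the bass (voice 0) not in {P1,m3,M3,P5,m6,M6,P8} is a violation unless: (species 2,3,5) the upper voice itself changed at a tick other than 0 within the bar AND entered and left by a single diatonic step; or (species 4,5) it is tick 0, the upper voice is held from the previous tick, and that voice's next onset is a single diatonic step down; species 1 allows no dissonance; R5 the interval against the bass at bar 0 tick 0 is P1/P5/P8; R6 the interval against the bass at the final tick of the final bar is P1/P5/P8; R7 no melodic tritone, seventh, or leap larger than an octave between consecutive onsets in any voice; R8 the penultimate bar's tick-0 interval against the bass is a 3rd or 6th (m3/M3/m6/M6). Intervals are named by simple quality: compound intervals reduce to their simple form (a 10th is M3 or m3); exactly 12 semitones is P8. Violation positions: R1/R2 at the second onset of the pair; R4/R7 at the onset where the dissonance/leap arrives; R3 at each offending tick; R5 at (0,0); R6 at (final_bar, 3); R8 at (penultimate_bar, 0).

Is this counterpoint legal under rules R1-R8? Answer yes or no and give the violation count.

bar 0: v0=C3 v1=C4 (P8)
bar 1: v0=B2 v1=B3 (P8)
bar 2: v0=A2 v1=A3 (P8)
bar 3: v0=C3 v1=F3 (P4)
bar 4: v0=D3 v1=B3 (M6)
bar 5: v0=C3 v1=C4 (P8)
  R1 @ bar1.0: C3/C4 P8 -> B2/B3 P8 similar
  R1 @ bar2.0: B2/B3 P8 -> A2/A3 P8 similar
  R4 @ bar3.0: C3/F3 P4 untreated
  R7 @ bar4.0: F3->B3 leap 6st

No (4 violations)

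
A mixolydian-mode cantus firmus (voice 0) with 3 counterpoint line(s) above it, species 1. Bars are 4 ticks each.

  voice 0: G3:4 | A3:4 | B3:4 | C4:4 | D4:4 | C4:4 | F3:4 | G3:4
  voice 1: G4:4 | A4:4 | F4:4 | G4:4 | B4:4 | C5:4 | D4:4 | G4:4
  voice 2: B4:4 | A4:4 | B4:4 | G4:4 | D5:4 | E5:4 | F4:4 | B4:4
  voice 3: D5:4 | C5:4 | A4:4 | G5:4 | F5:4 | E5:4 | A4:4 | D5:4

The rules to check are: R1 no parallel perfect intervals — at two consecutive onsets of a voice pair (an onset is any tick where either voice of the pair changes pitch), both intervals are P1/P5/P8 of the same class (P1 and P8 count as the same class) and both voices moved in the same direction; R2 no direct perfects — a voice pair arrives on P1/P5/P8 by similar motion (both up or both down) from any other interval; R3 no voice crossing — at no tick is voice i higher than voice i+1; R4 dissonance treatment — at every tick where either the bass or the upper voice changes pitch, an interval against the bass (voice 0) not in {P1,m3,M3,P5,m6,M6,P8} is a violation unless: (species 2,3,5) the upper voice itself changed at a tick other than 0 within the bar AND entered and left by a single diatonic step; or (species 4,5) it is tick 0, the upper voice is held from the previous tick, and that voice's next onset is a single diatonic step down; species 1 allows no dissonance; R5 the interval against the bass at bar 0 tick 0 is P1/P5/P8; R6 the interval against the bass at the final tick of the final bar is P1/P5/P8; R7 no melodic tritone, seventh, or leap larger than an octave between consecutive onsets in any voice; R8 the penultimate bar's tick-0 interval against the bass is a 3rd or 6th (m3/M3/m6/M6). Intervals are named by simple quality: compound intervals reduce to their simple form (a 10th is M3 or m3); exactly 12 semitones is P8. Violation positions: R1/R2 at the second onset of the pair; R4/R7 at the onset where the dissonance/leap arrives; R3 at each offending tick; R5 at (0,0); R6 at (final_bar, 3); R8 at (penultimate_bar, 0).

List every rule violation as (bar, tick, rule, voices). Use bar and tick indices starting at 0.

bar 0: v0=G3 v1=G4 v2=B4 v3=D5 downbeat P5
bar 1: v0=A3 v1=A4 v2=A4 v3=C5 downbeat m3
bar 2: v0=B3 v1=F4 v2=B4 v3=A4 downbeat m7
bar 3: v0=C4 v1=G4 v2=G4 v3=G5 downbeat P5
bar 4: v0=D4 v1=B4 v2=D5 v3=F5 downbeat m3
bar 5: v0=C4 v1=C5 v2=E5 v3=E5 downbeat M3
bar 6: v0=F3 v1=D4 v2=F4 v3=A4 downbeat M3
bar 7: v0=G3 v1=G4 v2=B4 v3=D5 downbeat P5
  -> R5 @ bar 0 tick 0 v(0, 2): opens on M3
  -> R1 @ bar 1 tick 0 v(0, 1): G3/G4 P8 -> A3/A4 P8 similar
  -> R1 @ bar 2 tick 0 v(0, 2): A3/A4 P8 -> B3/B4 P8 similar
  -> R3 @ bar 2 tick 0 v(2, 3): B4 above A4
  -> R4 @ bar 2 tick 0 v(0, 1): B3/F4 TT untreated
  -> R4 @ bar 2 tick 0 v(0, 3): B3/A4 m7 untreated
  -> R3 @ bar 2 tick 1 v(2, 3): B4 above A4
  -> R3 @ bar 2 tick 2 v(2, 3): B4 above A4
  -> R3 @ bar 2 tick 3 v(2, 3): B4 above A4
  -> R2 @ bar 3 tick 0 v(0, 1): B3/F4 TT -> C4/G4 P5 similar
  -> R2 @ bar 3 tick 0 v(0, 3): B3/A4 m7 -> C4/G5 P5 similar
  -> R2 @ bar 3 tick 0 v(1, 3): F4/A4 M3 -> G4/G5 P8 similar
  -> R7 @ bar 3 tick 0 v(3,): A4->G5 leap 10st
  -> R2 @ bar 4 tick 0 v(0, 2): C4/G4 P5 -> D4/D5 P8 similar
  -> R2 @ bar 6 tick 0 v(0, 2): C4/E5 M3 -> F3/F4 P8 similar
  -> R2 @ bar 6 tick 0 v(1, 3): C5/E5 M3 -> D4/A4 P5 similar
  -> R7 @ bar 6 tick 0 v(1,): C5->D4 leap 10st
  -> R7 @ bar 6 tick 0 v(2,): E5->F4 leap 11st
  -> R8 @ bar 6 tick 0 v(0, 2): penult P8 not 3rd/6th
  -> R1 @ bar 7 tick 0 v(1, 3): D4/A4 P5 -> G4/D5 P5 similar
  -> R2 @ bar 7 tick 0 v(0, 1): F3/D4 M6 -> G3/G4 P8 similar
  -> R2 @ bar 7 tick 0 v(0, 3): F3/A4 M3 -> G3/D5 P5 similar
  -> R7 @ bar 7 tick 0 v(2,): F4->B4 leap 6st
  -> R6 @ bar 7 tick 3 v(0, 2): closes on M3

(0, 0, R5, (0, 2))
(1, 0, R1, (0, 1))
(2, 0, R1, (0, 2))
(2, 0, R3, (2, 3))
(2, 0, R4, (0, 1))
(2, 0, R4, (0, 3))
(2, 1, R3, (2, 3))
(2, 2, R3, (2, 3))
(2, 3, R3, (2, 3))
(3, 0, R2, (0, 1))
(3, 0, R2, (0, 3))
(3, 0, R2, (1, 3))
(3, 0, R7, (3,))
(4, 0, R2, (0, 2))
(6, 0, R2, (0, 2))
(6, 0, R2, (1, 3))
(6, 0, R7, (1,))
(6, 0, R7, (2,))
(6, 0, R8, (0, 2))
(7, 0, R1, (1, 3))
(7, 0, R2, (0, 1))
(7, 0, R2, (0, 3))
(7, 0, R7, (2,))
(7, 3, R6, (0, 2))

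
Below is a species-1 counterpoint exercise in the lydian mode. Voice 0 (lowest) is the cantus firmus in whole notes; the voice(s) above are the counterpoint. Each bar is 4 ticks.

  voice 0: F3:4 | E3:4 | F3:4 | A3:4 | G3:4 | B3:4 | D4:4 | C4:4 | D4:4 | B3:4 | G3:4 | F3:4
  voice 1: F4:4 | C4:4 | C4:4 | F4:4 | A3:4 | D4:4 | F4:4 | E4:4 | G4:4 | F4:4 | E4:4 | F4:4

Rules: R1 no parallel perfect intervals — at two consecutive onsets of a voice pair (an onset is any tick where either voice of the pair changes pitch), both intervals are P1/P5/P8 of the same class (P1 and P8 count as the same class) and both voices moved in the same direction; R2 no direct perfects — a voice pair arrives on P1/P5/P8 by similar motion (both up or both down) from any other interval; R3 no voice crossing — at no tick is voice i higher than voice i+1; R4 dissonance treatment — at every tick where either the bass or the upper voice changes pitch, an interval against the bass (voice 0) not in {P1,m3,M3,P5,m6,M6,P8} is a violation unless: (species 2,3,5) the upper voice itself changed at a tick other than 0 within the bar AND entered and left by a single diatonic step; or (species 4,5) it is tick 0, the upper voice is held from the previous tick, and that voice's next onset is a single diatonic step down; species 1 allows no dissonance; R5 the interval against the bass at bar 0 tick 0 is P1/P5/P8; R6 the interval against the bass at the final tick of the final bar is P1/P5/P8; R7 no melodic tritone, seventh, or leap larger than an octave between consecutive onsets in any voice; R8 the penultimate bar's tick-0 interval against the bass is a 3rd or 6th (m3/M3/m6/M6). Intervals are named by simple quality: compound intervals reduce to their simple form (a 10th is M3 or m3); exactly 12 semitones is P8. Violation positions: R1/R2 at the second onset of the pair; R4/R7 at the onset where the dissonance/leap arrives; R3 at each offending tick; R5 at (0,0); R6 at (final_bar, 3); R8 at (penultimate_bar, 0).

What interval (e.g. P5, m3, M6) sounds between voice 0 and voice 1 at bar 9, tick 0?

TT

voice 0=B3 voice 1=F4 -> TT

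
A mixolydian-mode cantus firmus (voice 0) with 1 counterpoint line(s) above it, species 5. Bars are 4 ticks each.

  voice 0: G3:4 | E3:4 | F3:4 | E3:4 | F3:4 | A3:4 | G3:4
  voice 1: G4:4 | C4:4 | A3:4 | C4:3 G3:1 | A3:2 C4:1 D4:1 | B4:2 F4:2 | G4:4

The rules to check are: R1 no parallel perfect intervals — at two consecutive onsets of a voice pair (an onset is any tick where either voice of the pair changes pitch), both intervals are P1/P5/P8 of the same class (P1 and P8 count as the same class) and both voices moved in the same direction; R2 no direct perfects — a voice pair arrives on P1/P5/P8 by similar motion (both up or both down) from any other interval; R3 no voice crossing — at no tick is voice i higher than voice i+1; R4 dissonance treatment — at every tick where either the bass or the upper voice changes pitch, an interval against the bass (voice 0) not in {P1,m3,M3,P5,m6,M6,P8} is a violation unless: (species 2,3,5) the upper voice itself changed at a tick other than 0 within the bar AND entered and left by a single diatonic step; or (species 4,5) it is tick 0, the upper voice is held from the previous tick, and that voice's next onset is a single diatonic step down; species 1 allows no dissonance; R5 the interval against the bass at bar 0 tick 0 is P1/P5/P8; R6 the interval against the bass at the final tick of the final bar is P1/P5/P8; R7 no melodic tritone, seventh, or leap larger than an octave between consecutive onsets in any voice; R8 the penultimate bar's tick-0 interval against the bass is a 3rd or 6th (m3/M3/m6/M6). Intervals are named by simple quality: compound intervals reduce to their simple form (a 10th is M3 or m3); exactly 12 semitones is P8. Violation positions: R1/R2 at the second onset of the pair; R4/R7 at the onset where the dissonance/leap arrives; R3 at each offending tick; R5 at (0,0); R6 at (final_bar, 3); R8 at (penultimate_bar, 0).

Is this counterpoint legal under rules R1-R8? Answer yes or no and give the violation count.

bar 0: v0=G3 v1=G4 (P8)
bar 1: v0=E3 v1=C4 (m6)
bar 2: v0=F3 v1=A3 (M3)
bar 3: v0=E3 v1=C4 (m6)
bar 4: v0=F3 v1=A3 (M3)
bar 5: v0=A3 v1=B4 (M2)
bar 6: v0=G3 v1=G4 (P8)
  R4 @ bar5.0: A3/B4 M2 untreated
  R8 @ bar5.0: penult M2 not 3rd/6th
  R7 @ bar5.2: B4->F4 leap 6st

No (3 violations)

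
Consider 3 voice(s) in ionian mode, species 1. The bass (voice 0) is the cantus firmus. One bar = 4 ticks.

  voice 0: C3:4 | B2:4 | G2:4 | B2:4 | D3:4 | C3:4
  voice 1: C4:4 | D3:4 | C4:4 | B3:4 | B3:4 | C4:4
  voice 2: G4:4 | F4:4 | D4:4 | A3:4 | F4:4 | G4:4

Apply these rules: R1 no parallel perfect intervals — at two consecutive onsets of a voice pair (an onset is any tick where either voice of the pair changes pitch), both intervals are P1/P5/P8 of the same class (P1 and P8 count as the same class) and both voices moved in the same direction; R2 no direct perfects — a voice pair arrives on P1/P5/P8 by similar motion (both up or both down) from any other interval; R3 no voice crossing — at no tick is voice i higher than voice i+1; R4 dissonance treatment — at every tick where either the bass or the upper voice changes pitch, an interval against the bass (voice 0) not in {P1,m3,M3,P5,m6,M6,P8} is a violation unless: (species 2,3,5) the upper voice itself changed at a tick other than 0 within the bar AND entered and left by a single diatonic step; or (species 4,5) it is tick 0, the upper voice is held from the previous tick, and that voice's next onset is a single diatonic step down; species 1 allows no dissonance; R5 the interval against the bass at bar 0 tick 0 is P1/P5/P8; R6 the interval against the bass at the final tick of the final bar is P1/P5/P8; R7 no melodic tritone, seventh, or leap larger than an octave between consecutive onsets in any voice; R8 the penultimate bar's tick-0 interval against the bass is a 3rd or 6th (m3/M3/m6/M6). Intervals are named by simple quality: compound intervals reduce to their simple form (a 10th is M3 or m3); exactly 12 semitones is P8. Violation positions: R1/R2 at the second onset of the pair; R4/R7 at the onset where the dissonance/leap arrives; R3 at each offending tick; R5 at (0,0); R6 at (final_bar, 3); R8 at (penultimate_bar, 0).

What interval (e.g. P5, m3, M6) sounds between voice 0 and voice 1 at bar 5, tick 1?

P8

voice 0=C3 voice 1=C4 -> P8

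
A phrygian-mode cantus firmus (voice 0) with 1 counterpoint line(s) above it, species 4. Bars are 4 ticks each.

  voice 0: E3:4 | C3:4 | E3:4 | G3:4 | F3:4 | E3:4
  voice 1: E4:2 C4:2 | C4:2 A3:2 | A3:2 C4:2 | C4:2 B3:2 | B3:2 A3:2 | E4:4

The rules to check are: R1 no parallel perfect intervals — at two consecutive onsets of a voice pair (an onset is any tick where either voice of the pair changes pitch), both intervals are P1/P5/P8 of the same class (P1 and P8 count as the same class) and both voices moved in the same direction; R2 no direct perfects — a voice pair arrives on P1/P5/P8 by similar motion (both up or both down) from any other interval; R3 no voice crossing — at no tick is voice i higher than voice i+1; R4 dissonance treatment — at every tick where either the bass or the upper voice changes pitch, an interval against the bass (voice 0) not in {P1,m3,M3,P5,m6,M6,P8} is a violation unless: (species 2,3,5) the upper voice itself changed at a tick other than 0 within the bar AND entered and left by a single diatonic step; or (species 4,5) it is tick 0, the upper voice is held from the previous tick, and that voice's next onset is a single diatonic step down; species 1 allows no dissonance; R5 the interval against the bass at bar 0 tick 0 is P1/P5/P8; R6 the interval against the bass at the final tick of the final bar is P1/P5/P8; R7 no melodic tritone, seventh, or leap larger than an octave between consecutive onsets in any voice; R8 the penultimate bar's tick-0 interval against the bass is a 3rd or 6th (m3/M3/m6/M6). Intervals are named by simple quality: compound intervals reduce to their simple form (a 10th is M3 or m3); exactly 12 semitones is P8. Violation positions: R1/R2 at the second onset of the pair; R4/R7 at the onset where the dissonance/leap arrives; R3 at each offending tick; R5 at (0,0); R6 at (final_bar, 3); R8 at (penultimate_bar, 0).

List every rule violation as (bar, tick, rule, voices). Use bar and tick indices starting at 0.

bar 0: v0=E3 v1=E4 downbeat P8
bar 1: v0=C3 v1=C4 downbeat P8
bar 2: v0=E3 v1=A3 downbeat P4
bar 3: v0=G3 v1=C4 downbeat P4
bar 4: v0=F3 v1=B3 downbeat TT
bar 5: v0=E3 v1=E4 downbeat P8
  -> R4 @ bar 2 tick 0 v(0, 1): E3/A3 P4 untreated
  -> R8 @ bar 4 tick 0 v(0, 1): penult TT not 3rd/6th

(2, 0, R4, (0, 1))
(4, 0, R8, (0, 1))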